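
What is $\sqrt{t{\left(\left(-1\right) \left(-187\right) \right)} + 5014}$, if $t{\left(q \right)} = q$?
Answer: $\sqrt{5201} \approx 72.118$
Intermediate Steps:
$\sqrt{t{\left(\left(-1\right) \left(-187\right) \right)} + 5014} = \sqrt{\left(-1\right) \left(-187\right) + 5014} = \sqrt{187 + 5014} = \sqrt{5201}$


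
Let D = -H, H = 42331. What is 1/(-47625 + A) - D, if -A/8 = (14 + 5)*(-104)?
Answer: 1346845426/31817 ≈ 42331.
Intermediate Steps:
A = 15808 (A = -8*(14 + 5)*(-104) = -152*(-104) = -8*(-1976) = 15808)
D = -42331 (D = -1*42331 = -42331)
1/(-47625 + A) - D = 1/(-47625 + 15808) - 1*(-42331) = 1/(-31817) + 42331 = -1/31817 + 42331 = 1346845426/31817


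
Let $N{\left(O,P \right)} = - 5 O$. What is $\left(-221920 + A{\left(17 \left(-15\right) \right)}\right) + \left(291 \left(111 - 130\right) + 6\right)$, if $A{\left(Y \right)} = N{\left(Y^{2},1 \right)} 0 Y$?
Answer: $-227443$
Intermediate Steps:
$A{\left(Y \right)} = 0$ ($A{\left(Y \right)} = - 5 Y^{2} \cdot 0 Y = 0 Y = 0$)
$\left(-221920 + A{\left(17 \left(-15\right) \right)}\right) + \left(291 \left(111 - 130\right) + 6\right) = \left(-221920 + 0\right) + \left(291 \left(111 - 130\right) + 6\right) = -221920 + \left(291 \left(-19\right) + 6\right) = -221920 + \left(-5529 + 6\right) = -221920 - 5523 = -227443$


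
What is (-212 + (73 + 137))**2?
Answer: 4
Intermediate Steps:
(-212 + (73 + 137))**2 = (-212 + 210)**2 = (-2)**2 = 4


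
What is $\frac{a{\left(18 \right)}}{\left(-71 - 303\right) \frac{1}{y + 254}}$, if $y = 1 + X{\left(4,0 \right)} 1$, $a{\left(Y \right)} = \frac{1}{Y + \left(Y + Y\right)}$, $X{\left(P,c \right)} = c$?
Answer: $- \frac{5}{396} \approx -0.012626$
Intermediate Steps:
$a{\left(Y \right)} = \frac{1}{3 Y}$ ($a{\left(Y \right)} = \frac{1}{Y + 2 Y} = \frac{1}{3 Y}$)
$y = 1$ ($y = 1 + 0 \cdot 1 = 1 + 0 = 1$)
$\frac{a{\left(18 \right)}}{\left(-71 - 303\right) \frac{1}{y + 254}} = \frac{\frac{1}{3} \cdot \frac{1}{18}}{\left(-71 - 303\right) \frac{1}{1 + 254}} = \frac{\frac{1}{3} \cdot \frac{1}{18}}{\left(-374\right) \frac{1}{255}} = \frac{1}{54 \left(\left(-374\right) \frac{1}{255}\right)} = \frac{1}{54 \left(- \frac{22}{15}\right)} = \frac{1}{54} \left(- \frac{15}{22}\right) = - \frac{5}{396}$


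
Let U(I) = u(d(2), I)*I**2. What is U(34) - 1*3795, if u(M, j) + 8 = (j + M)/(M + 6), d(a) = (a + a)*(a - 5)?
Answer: -51845/3 ≈ -17282.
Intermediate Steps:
d(a) = 2*a*(-5 + a) (d(a) = (2*a)*(-5 + a) = 2*a*(-5 + a))
u(M, j) = -8 + (M + j)/(6 + M) (u(M, j) = -8 + (j + M)/(M + 6) = -8 + (M + j)/(6 + M))
U(I) = I**2*(-6 - I/6) (U(I) = ((-48 + I - 14*2*(-5 + 2))/(6 + 2*2*(-5 + 2)))*I**2 = ((-48 + I - 14*2*(-3))/(6 + 2*2*(-3)))*I**2 = ((-48 + I - 7*(-12))/(6 - 12))*I**2 = ((-48 + I + 84)/(-6))*I**2 = (-(36 + I)/6)*I**2 = (-6 - I/6)*I**2 = I**2*(-6 - I/6))
U(34) - 1*3795 = (1/6)*34**2*(-36 - 1*34) - 1*3795 = (1/6)*1156*(-36 - 34) - 3795 = (1/6)*1156*(-70) - 3795 = -40460/3 - 3795 = -51845/3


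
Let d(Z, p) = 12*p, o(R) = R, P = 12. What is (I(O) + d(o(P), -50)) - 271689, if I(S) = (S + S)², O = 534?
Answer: 868335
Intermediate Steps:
I(S) = 4*S² (I(S) = (2*S)² = 4*S²)
(I(O) + d(o(P), -50)) - 271689 = (4*534² + 12*(-50)) - 271689 = (4*285156 - 600) - 271689 = (1140624 - 600) - 271689 = 1140024 - 271689 = 868335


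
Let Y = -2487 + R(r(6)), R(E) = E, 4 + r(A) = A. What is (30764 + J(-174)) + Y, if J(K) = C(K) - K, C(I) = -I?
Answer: 28627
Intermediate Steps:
r(A) = -4 + A
Y = -2485 (Y = -2487 + (-4 + 6) = -2487 + 2 = -2485)
J(K) = -2*K (J(K) = -K - K = -2*K)
(30764 + J(-174)) + Y = (30764 - 2*(-174)) - 2485 = (30764 + 348) - 2485 = 31112 - 2485 = 28627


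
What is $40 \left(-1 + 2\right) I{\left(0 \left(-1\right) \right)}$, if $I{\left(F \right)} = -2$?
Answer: $-80$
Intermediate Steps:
$40 \left(-1 + 2\right) I{\left(0 \left(-1\right) \right)} = 40 \left(-1 + 2\right) \left(-2\right) = 40 \cdot 1 \left(-2\right) = 40 \left(-2\right) = -80$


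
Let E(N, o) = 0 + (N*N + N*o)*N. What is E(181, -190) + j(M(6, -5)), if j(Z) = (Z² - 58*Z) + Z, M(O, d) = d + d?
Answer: -294179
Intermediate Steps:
M(O, d) = 2*d
j(Z) = Z² - 57*Z
E(N, o) = N*(N² + N*o) (E(N, o) = 0 + (N² + N*o)*N = 0 + N*(N² + N*o) = N*(N² + N*o))
E(181, -190) + j(M(6, -5)) = 181²*(181 - 190) + (2*(-5))*(-57 + 2*(-5)) = 32761*(-9) - 10*(-57 - 10) = -294849 - 10*(-67) = -294849 + 670 = -294179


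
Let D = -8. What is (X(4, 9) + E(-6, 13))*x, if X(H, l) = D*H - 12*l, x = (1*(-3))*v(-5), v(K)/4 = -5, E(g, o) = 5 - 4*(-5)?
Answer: -6900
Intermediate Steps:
E(g, o) = 25 (E(g, o) = 5 + 20 = 25)
v(K) = -20 (v(K) = 4*(-5) = -20)
x = 60 (x = (1*(-3))*(-20) = -3*(-20) = 60)
X(H, l) = -12*l - 8*H (X(H, l) = -8*H - 12*l = -12*l - 8*H)
(X(4, 9) + E(-6, 13))*x = ((-12*9 - 8*4) + 25)*60 = ((-108 - 32) + 25)*60 = (-140 + 25)*60 = -115*60 = -6900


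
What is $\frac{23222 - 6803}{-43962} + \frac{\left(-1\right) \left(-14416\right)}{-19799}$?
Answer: $- \frac{319611991}{290134546} \approx -1.1016$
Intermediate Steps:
$\frac{23222 - 6803}{-43962} + \frac{\left(-1\right) \left(-14416\right)}{-19799} = \left(23222 - 6803\right) \left(- \frac{1}{43962}\right) + 14416 \left(- \frac{1}{19799}\right) = 16419 \left(- \frac{1}{43962}\right) - \frac{14416}{19799} = - \frac{5473}{14654} - \frac{14416}{19799} = - \frac{319611991}{290134546}$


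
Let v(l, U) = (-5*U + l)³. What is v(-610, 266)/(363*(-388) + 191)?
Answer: 7301384000/140653 ≈ 51911.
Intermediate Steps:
v(l, U) = (l - 5*U)³
v(-610, 266)/(363*(-388) + 191) = (-(-1*(-610) + 5*266)³)/(363*(-388) + 191) = (-(610 + 1330)³)/(-140844 + 191) = -1*1940³/(-140653) = -1*7301384000*(-1/140653) = -7301384000*(-1/140653) = 7301384000/140653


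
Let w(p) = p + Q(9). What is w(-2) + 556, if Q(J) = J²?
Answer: 635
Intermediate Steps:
w(p) = 81 + p (w(p) = p + 9² = p + 81 = 81 + p)
w(-2) + 556 = (81 - 2) + 556 = 79 + 556 = 635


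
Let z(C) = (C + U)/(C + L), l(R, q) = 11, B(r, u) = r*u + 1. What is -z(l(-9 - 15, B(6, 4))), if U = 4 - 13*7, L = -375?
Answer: -19/91 ≈ -0.20879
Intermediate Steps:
B(r, u) = 1 + r*u
U = -87 (U = 4 - 91 = -87)
z(C) = (-87 + C)/(-375 + C) (z(C) = (C - 87)/(C - 375) = (-87 + C)/(-375 + C))
-z(l(-9 - 15, B(6, 4))) = -(-87 + 11)/(-375 + 11) = -(-76)/(-364) = -(-1)*(-76)/364 = -1*19/91 = -19/91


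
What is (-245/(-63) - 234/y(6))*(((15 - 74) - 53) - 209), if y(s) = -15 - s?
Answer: -101329/21 ≈ -4825.2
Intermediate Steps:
(-245/(-63) - 234/y(6))*(((15 - 74) - 53) - 209) = (-245/(-63) - 234/(-15 - 1*6))*(((15 - 74) - 53) - 209) = (-245*(-1/63) - 234/(-15 - 6))*((-59 - 53) - 209) = (35/9 - 234/(-21))*(-112 - 209) = (35/9 - 234*(-1/21))*(-321) = (35/9 + 78/7)*(-321) = (947/63)*(-321) = -101329/21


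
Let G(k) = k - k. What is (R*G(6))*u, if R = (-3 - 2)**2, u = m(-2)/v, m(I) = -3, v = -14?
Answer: 0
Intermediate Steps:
G(k) = 0
u = 3/14 (u = -3/(-14) = -3*(-1/14) = 3/14 ≈ 0.21429)
R = 25 (R = (-5)**2 = 25)
(R*G(6))*u = (25*0)*(3/14) = 0*(3/14) = 0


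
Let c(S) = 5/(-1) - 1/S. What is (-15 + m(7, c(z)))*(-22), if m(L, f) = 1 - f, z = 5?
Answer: 968/5 ≈ 193.60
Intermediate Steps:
c(S) = -5 - 1/S (c(S) = 5*(-1) - 1/S = -5 - 1/S)
(-15 + m(7, c(z)))*(-22) = (-15 + (1 - (-5 - 1/5)))*(-22) = (-15 + (1 - (-5 - 1*⅕)))*(-22) = (-15 + (1 - (-5 - ⅕)))*(-22) = (-15 + (1 - 1*(-26/5)))*(-22) = (-15 + (1 + 26/5))*(-22) = (-15 + 31/5)*(-22) = -44/5*(-22) = 968/5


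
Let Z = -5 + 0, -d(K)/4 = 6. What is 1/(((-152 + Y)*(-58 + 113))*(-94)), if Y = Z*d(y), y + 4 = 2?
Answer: 1/165440 ≈ 6.0445e-6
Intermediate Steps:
y = -2 (y = -4 + 2 = -2)
d(K) = -24 (d(K) = -4*6 = -24)
Z = -5
Y = 120 (Y = -5*(-24) = 120)
1/(((-152 + Y)*(-58 + 113))*(-94)) = 1/(((-152 + 120)*(-58 + 113))*(-94)) = 1/(-32*55*(-94)) = 1/(-1760*(-94)) = 1/165440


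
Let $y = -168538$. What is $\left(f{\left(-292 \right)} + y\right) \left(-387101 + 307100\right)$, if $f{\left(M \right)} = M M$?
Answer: $6662003274$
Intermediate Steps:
$f{\left(M \right)} = M^{2}$
$\left(f{\left(-292 \right)} + y\right) \left(-387101 + 307100\right) = \left(\left(-292\right)^{2} - 168538\right) \left(-387101 + 307100\right) = \left(85264 - 168538\right) \left(-80001\right) = \left(-83274\right) \left(-80001\right) = 6662003274$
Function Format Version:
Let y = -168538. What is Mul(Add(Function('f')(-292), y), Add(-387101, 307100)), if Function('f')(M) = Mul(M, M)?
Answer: 6662003274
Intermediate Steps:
Function('f')(M) = Pow(M, 2)
Mul(Add(Function('f')(-292), y), Add(-387101, 307100)) = Mul(Add(Pow(-292, 2), -168538), Add(-387101, 307100)) = Mul(Add(85264, -168538), -80001) = Mul(-83274, -80001) = 6662003274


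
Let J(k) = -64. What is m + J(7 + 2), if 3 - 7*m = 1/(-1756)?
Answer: -781419/12292 ≈ -63.571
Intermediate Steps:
m = 5269/12292 (m = 3/7 - ⅐/(-1756) = 3/7 - ⅐*(-1/1756) = 3/7 + 1/12292 = 5269/12292 ≈ 0.42865)
m + J(7 + 2) = 5269/12292 - 64 = -781419/12292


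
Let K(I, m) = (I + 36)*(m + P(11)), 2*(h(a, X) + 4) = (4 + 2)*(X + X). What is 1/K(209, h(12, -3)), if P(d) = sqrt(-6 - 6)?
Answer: -11/60760 - I*sqrt(3)/60760 ≈ -0.00018104 - 2.8506e-5*I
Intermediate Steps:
h(a, X) = -4 + 6*X (h(a, X) = -4 + ((4 + 2)*(X + X))/2 = -4 + (6*(2*X))/2 = -4 + (12*X)/2 = -4 + 6*X)
P(d) = 2*I*sqrt(3) (P(d) = sqrt(-12) = 2*I*sqrt(3))
K(I, m) = (36 + I)*(m + 2*I*sqrt(3)) (K(I, m) = (I + 36)*(m + 2*I*sqrt(3)) = (36 + I)*(m + 2*I*sqrt(3)))
1/K(209, h(12, -3)) = 1/(36*(-4 + 6*(-3)) + 209*(-4 + 6*(-3)) + 72*I*sqrt(3) + 2*I*209*sqrt(3)) = 1/(36*(-4 - 18) + 209*(-4 - 18) + 72*I*sqrt(3) + 418*I*sqrt(3)) = 1/(36*(-22) + 209*(-22) + 72*I*sqrt(3) + 418*I*sqrt(3)) = 1/(-792 - 4598 + 72*I*sqrt(3) + 418*I*sqrt(3)) = 1/(-5390 + 490*I*sqrt(3))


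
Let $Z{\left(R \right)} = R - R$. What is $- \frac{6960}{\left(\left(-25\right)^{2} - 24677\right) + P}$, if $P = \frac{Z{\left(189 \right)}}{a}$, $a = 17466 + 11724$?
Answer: $\frac{1740}{6013} \approx 0.28937$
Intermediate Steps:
$a = 29190$
$Z{\left(R \right)} = 0$
$P = 0$ ($P = \frac{0}{29190} = 0 \cdot \frac{1}{29190} = 0$)
$- \frac{6960}{\left(\left(-25\right)^{2} - 24677\right) + P} = - \frac{6960}{\left(\left(-25\right)^{2} - 24677\right) + 0} = - \frac{6960}{\left(625 - 24677\right) + 0} = - \frac{6960}{-24052 + 0} = - \frac{6960}{-24052} = \left(-6960\right) \left(- \frac{1}{24052}\right) = \frac{1740}{6013}$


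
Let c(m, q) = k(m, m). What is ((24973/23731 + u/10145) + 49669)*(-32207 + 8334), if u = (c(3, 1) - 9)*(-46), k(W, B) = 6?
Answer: -285476146158661514/240750995 ≈ -1.1858e+9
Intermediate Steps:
c(m, q) = 6
u = 138 (u = (6 - 9)*(-46) = -3*(-46) = 138)
((24973/23731 + u/10145) + 49669)*(-32207 + 8334) = ((24973/23731 + 138/10145) + 49669)*(-32207 + 8334) = ((24973*(1/23731) + 138*(1/10145)) + 49669)*(-23873) = ((24973/23731 + 138/10145) + 49669)*(-23873) = (256625963/240750995 + 49669)*(-23873) = (11958117796618/240750995)*(-23873) = -285476146158661514/240750995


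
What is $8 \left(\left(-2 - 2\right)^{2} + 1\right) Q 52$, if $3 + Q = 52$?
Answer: $346528$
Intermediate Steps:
$Q = 49$ ($Q = -3 + 52 = 49$)
$8 \left(\left(-2 - 2\right)^{2} + 1\right) Q 52 = 8 \left(\left(-2 - 2\right)^{2} + 1\right) 49 \cdot 52 = 8 \left(\left(-4\right)^{2} + 1\right) 49 \cdot 52 = 8 \left(16 + 1\right) 49 \cdot 52 = 8 \cdot 17 \cdot 49 \cdot 52 = 136 \cdot 49 \cdot 52 = 6664 \cdot 52 = 346528$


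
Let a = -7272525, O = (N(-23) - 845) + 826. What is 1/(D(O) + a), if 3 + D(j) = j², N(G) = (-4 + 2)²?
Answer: -1/7272303 ≈ -1.3751e-7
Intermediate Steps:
N(G) = 4 (N(G) = (-2)² = 4)
O = -15 (O = (4 - 845) + 826 = -841 + 826 = -15)
D(j) = -3 + j²
1/(D(O) + a) = 1/((-3 + (-15)²) - 7272525) = 1/((-3 + 225) - 7272525) = 1/(222 - 7272525) = 1/(-7272303) = -1/7272303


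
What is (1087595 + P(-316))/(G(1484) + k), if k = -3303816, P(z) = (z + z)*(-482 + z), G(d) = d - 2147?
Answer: -1591931/3304479 ≈ -0.48175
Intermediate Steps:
G(d) = -2147 + d
P(z) = 2*z*(-482 + z) (P(z) = (2*z)*(-482 + z) = 2*z*(-482 + z))
(1087595 + P(-316))/(G(1484) + k) = (1087595 + 2*(-316)*(-482 - 316))/((-2147 + 1484) - 3303816) = (1087595 + 2*(-316)*(-798))/(-663 - 3303816) = (1087595 + 504336)/(-3304479) = 1591931*(-1/3304479) = -1591931/3304479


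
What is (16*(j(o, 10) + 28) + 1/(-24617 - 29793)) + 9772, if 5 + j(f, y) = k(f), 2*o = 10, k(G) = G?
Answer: 556070199/54410 ≈ 10220.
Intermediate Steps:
o = 5 (o = (1/2)*10 = 5)
j(f, y) = -5 + f
(16*(j(o, 10) + 28) + 1/(-24617 - 29793)) + 9772 = (16*((-5 + 5) + 28) + 1/(-24617 - 29793)) + 9772 = (16*(0 + 28) + 1/(-54410)) + 9772 = (16*28 - 1/54410) + 9772 = (448 - 1/54410) + 9772 = 24375679/54410 + 9772 = 556070199/54410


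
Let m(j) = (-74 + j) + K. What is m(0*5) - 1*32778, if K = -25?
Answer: -32877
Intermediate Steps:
m(j) = -99 + j (m(j) = (-74 + j) - 25 = -99 + j)
m(0*5) - 1*32778 = (-99 + 0*5) - 1*32778 = (-99 + 0) - 32778 = -99 - 32778 = -32877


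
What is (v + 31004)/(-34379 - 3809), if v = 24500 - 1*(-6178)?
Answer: -30841/19094 ≈ -1.6152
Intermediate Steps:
v = 30678 (v = 24500 + 6178 = 30678)
(v + 31004)/(-34379 - 3809) = (30678 + 31004)/(-34379 - 3809) = 61682/(-38188) = 61682*(-1/38188) = -30841/19094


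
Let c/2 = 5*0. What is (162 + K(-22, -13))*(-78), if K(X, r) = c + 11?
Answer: -13494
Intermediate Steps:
c = 0 (c = 2*(5*0) = 2*0 = 0)
K(X, r) = 11 (K(X, r) = 0 + 11 = 11)
(162 + K(-22, -13))*(-78) = (162 + 11)*(-78) = 173*(-78) = -13494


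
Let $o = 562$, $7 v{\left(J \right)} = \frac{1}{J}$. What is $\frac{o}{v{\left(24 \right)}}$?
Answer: $94416$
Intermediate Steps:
$v{\left(J \right)} = \frac{1}{7 J}$
$\frac{o}{v{\left(24 \right)}} = \frac{562}{\frac{1}{7} \cdot \frac{1}{24}} = 562 \frac{1}{\frac{1}{168}} = 562 \cdot 168 = 94416$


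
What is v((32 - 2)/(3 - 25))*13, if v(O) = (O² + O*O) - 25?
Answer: -33475/121 ≈ -276.65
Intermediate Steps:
v(O) = -25 + 2*O² (v(O) = (O² + O²) - 25 = 2*O² - 25 = -25 + 2*O²)
v((32 - 2)/(3 - 25))*13 = (-25 + 2*((32 - 2)/(3 - 25))²)*13 = (-25 + 2*(30/(-22))²)*13 = (-25 + 2*(30*(-1/22))²)*13 = (-25 + 2*(-15/11)²)*13 = (-25 + 2*(225/121))*13 = (-25 + 450/121)*13 = -2575/121*13 = -33475/121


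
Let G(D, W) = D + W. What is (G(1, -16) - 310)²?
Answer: 105625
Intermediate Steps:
(G(1, -16) - 310)² = ((1 - 16) - 310)² = (-15 - 310)² = (-325)² = 105625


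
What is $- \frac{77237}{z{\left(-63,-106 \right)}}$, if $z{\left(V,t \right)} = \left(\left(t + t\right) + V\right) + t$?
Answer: $\frac{77237}{381} \approx 202.72$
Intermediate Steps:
$z{\left(V,t \right)} = V + 3 t$ ($z{\left(V,t \right)} = \left(2 t + V\right) + t = \left(V + 2 t\right) + t = V + 3 t$)
$- \frac{77237}{z{\left(-63,-106 \right)}} = - \frac{77237}{-63 + 3 \left(-106\right)} = - \frac{77237}{-63 - 318} = - \frac{77237}{-381} = \left(-77237\right) \left(- \frac{1}{381}\right) = \frac{77237}{381}$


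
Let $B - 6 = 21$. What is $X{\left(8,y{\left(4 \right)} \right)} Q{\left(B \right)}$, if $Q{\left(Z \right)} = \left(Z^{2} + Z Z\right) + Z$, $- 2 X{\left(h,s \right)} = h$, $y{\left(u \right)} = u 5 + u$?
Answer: $-5940$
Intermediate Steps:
$B = 27$ ($B = 6 + 21 = 27$)
$y{\left(u \right)} = 6 u$ ($y{\left(u \right)} = 5 u + u = 6 u$)
$X{\left(h,s \right)} = - \frac{h}{2}$
$Q{\left(Z \right)} = Z + 2 Z^{2}$ ($Q{\left(Z \right)} = \left(Z^{2} + Z^{2}\right) + Z = 2 Z^{2} + Z = Z + 2 Z^{2}$)
$X{\left(8,y{\left(4 \right)} \right)} Q{\left(B \right)} = \left(- \frac{1}{2}\right) 8 \cdot 27 \left(1 + 2 \cdot 27\right) = - 4 \cdot 27 \left(1 + 54\right) = - 4 \cdot 27 \cdot 55 = \left(-4\right) 1485 = -5940$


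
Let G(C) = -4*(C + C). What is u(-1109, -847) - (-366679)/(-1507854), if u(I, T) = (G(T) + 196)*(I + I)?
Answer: -23317297805863/1507854 ≈ -1.5464e+7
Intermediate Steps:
G(C) = -8*C
u(I, T) = 2*I*(196 - 8*T) (u(I, T) = (-8*T + 196)*(I + I) = (196 - 8*T)*(2*I) = 2*I*(196 - 8*T))
u(-1109, -847) - (-366679)/(-1507854) = 8*(-1109)*(49 - 2*(-847)) - (-366679)/(-1507854) = 8*(-1109)*(49 + 1694) - (-366679)*(-1)/1507854 = 8*(-1109)*1743 - 1*366679/1507854 = -15463896 - 366679/1507854 = -23317297805863/1507854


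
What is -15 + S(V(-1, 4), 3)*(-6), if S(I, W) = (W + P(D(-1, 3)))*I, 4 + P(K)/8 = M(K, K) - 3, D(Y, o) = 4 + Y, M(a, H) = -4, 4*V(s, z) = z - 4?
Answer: -15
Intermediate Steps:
V(s, z) = -1 + z/4 (V(s, z) = (z - 4)/4 = (-4 + z)/4 = -1 + z/4)
P(K) = -88 (P(K) = -32 + 8*(-4 - 3) = -32 + 8*(-7) = -32 - 56 = -88)
S(I, W) = I*(-88 + W) (S(I, W) = (W - 88)*I = (-88 + W)*I = I*(-88 + W))
-15 + S(V(-1, 4), 3)*(-6) = -15 + ((-1 + (1/4)*4)*(-88 + 3))*(-6) = -15 + ((-1 + 1)*(-85))*(-6) = -15 + (0*(-85))*(-6) = -15 + 0*(-6) = -15 + 0 = -15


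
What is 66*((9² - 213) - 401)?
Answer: -35178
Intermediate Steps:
66*((9² - 213) - 401) = 66*((81 - 213) - 401) = 66*(-132 - 401) = 66*(-533) = -35178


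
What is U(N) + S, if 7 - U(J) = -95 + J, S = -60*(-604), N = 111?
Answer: 36231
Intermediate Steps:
S = 36240
U(J) = 102 - J (U(J) = 7 - (-95 + J) = 7 + (95 - J) = 102 - J)
U(N) + S = (102 - 1*111) + 36240 = (102 - 111) + 36240 = -9 + 36240 = 36231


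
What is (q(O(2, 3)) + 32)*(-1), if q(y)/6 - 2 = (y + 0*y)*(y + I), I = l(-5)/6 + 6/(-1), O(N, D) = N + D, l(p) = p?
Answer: 11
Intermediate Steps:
O(N, D) = D + N
I = -41/6 (I = -5/6 + 6/(-1) = -5*⅙ + 6*(-1) = -⅚ - 6 = -41/6 ≈ -6.8333)
q(y) = 12 + 6*y*(-41/6 + y) (q(y) = 12 + 6*((y + 0*y)*(y - 41/6)) = 12 + 6*((y + 0)*(-41/6 + y)) = 12 + 6*(y*(-41/6 + y)) = 12 + 6*y*(-41/6 + y))
(q(O(2, 3)) + 32)*(-1) = ((12 - 41*(3 + 2) + 6*(3 + 2)²) + 32)*(-1) = ((12 - 41*5 + 6*5²) + 32)*(-1) = ((12 - 205 + 6*25) + 32)*(-1) = ((12 - 205 + 150) + 32)*(-1) = (-43 + 32)*(-1) = -11*(-1) = 11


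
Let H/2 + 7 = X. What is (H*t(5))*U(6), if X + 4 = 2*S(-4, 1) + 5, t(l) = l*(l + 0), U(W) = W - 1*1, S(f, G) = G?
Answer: -1000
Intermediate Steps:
U(W) = -1 + W (U(W) = W - 1 = -1 + W)
t(l) = l² (t(l) = l*l = l²)
X = 3 (X = -4 + (2*1 + 5) = -4 + (2 + 5) = -4 + 7 = 3)
H = -8 (H = -14 + 2*3 = -14 + 6 = -8)
(H*t(5))*U(6) = (-8*5²)*(-1 + 6) = -8*25*5 = -200*5 = -1000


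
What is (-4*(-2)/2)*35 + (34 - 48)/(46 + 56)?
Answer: 7133/51 ≈ 139.86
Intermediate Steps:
(-4*(-2)/2)*35 + (34 - 48)/(46 + 56) = (8*(½))*35 - 14/102 = 4*35 - 14*1/102 = 140 - 7/51 = 7133/51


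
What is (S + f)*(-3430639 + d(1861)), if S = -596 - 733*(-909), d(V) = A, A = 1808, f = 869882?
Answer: -5265254593473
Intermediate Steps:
d(V) = 1808
S = 665701 (S = -596 + 666297 = 665701)
(S + f)*(-3430639 + d(1861)) = (665701 + 869882)*(-3430639 + 1808) = 1535583*(-3428831) = -5265254593473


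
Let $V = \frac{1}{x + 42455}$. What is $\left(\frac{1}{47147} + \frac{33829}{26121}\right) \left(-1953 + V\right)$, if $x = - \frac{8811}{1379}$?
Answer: $- \frac{91169657712914504416}{36044716395907479} \approx -2529.3$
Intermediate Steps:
$x = - \frac{8811}{1379}$ ($x = \left(-8811\right) \frac{1}{1379} = - \frac{8811}{1379} \approx -6.3894$)
$V = \frac{1379}{58536634}$ ($V = \frac{1}{- \frac{8811}{1379} + 42455} = \frac{1}{\frac{58536634}{1379}} = \frac{1379}{58536634} \approx 2.3558 \cdot 10^{-5}$)
$\left(\frac{1}{47147} + \frac{33829}{26121}\right) \left(-1953 + V\right) = \left(\frac{1}{47147} + \frac{33829}{26121}\right) \left(-1953 + \frac{1379}{58536634}\right) = \left(\frac{1}{47147} + 33829 \cdot \frac{1}{26121}\right) \left(- \frac{114322044823}{58536634}\right) = \left(\frac{1}{47147} + \frac{33829}{26121}\right) \left(- \frac{114322044823}{58536634}\right) = \frac{1594961984}{1231526787} \left(- \frac{114322044823}{58536634}\right) = - \frac{91169657712914504416}{36044716395907479}$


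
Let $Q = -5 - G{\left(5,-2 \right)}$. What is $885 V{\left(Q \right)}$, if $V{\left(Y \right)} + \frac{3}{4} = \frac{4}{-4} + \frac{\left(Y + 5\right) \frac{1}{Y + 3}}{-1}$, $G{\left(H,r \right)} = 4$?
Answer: $- \frac{8555}{4} \approx -2138.8$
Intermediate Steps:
$Q = -9$ ($Q = -5 - 4 = -9$)
$V{\left(Y \right)} = - \frac{7}{4} - \frac{5 + Y}{3 + Y}$ ($V{\left(Y \right)} = - \frac{3}{4} + \left(\frac{4}{-4} + \frac{\left(Y + 5\right) \frac{1}{Y + 3}}{-1}\right) = - \frac{3}{4} + \left(4 \left(- \frac{1}{4}\right) + \frac{5 + Y}{3 + Y} \left(-1\right)\right) = - \frac{3}{4} + \left(-1 + \frac{5 + Y}{3 + Y} \left(-1\right)\right) = - \frac{3}{4} - \left(1 + \frac{5 + Y}{3 + Y}\right) = - \frac{7}{4} - \frac{5 + Y}{3 + Y}$)
$885 V{\left(Q \right)} = 885 \frac{-41 - -99}{4 \left(3 - 9\right)} = 885 \frac{-41 + 99}{4 \left(-6\right)} = 885 \cdot \frac{1}{4} \left(- \frac{1}{6}\right) 58 = 885 \left(- \frac{29}{12}\right) = - \frac{8555}{4}$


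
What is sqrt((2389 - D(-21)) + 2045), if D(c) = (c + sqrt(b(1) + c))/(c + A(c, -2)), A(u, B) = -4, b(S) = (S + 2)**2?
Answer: sqrt(110829 + 2*I*sqrt(3))/5 ≈ 66.582 + 0.0010406*I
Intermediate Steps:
b(S) = (2 + S)**2
D(c) = (c + sqrt(9 + c))/(-4 + c) (D(c) = (c + sqrt((2 + 1)**2 + c))/(c - 4) = (c + sqrt(3**2 + c))/(-4 + c) = (c + sqrt(9 + c))/(-4 + c))
sqrt((2389 - D(-21)) + 2045) = sqrt((2389 - (-21 + sqrt(9 - 21))/(-4 - 21)) + 2045) = sqrt((2389 - (-21 + sqrt(-12))/(-25)) + 2045) = sqrt((2389 - (-1)*(-21 + 2*I*sqrt(3))/25) + 2045) = sqrt((2389 - (21/25 - 2*I*sqrt(3)/25)) + 2045) = sqrt((2389 + (-21/25 + 2*I*sqrt(3)/25)) + 2045) = sqrt((59704/25 + 2*I*sqrt(3)/25) + 2045) = sqrt(110829/25 + 2*I*sqrt(3)/25)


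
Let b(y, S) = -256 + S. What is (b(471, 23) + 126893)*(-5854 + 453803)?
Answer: 56737220340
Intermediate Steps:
(b(471, 23) + 126893)*(-5854 + 453803) = ((-256 + 23) + 126893)*(-5854 + 453803) = (-233 + 126893)*447949 = 126660*447949 = 56737220340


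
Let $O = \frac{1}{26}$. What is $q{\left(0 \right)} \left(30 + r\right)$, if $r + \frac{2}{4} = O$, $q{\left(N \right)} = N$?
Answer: $0$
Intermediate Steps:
$O = \frac{1}{26} \approx 0.038462$
$r = - \frac{6}{13}$ ($r = - \frac{1}{2} + \frac{1}{26} = - \frac{6}{13} \approx -0.46154$)
$q{\left(0 \right)} \left(30 + r\right) = 0 \left(30 - \frac{6}{13}\right) = 0 \cdot \frac{384}{13} = 0$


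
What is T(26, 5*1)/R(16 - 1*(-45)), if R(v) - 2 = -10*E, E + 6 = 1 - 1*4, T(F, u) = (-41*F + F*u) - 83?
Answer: -1019/92 ≈ -11.076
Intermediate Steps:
T(F, u) = -83 - 41*F + F*u
E = -9 (E = -6 + (1 - 1*4) = -6 + (1 - 4) = -6 - 3 = -9)
R(v) = 92 (R(v) = 2 - 10*(-9) = 2 + 90 = 92)
T(26, 5*1)/R(16 - 1*(-45)) = (-83 - 41*26 + 26*(5*1))/92 = (-83 - 1066 + 26*5)*(1/92) = (-83 - 1066 + 130)*(1/92) = -1019*1/92 = -1019/92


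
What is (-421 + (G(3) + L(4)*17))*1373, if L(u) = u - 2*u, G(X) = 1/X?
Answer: -2012818/3 ≈ -6.7094e+5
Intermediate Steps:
L(u) = -u
(-421 + (G(3) + L(4)*17))*1373 = (-421 + (1/3 - 1*4*17))*1373 = (-421 + (⅓ - 4*17))*1373 = (-421 + (⅓ - 68))*1373 = (-421 - 203/3)*1373 = -1466/3*1373 = -2012818/3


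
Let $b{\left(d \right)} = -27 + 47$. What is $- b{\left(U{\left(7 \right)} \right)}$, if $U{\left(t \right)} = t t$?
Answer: $-20$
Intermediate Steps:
$U{\left(t \right)} = t^{2}$
$b{\left(d \right)} = 20$
$- b{\left(U{\left(7 \right)} \right)} = \left(-1\right) 20 = -20$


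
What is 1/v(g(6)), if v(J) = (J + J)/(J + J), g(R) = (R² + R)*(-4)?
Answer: 1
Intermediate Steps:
g(R) = -4*R - 4*R² (g(R) = (R + R²)*(-4) = -4*R - 4*R²)
v(J) = 1 (v(J) = (2*J)/((2*J)) = (2*J)*(1/(2*J)) = 1)
1/v(g(6)) = 1/1 = 1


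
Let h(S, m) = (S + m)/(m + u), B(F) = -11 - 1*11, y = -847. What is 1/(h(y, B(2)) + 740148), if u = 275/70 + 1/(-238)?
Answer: 2151/1592161759 ≈ 1.3510e-6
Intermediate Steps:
B(F) = -22 (B(F) = -11 - 11 = -22)
u = 467/119 (u = 275*(1/70) + 1*(-1/238) = 55/14 - 1/238 = 467/119 ≈ 3.9244)
h(S, m) = (S + m)/(467/119 + m) (h(S, m) = (S + m)/(m + 467/119) = (S + m)/(467/119 + m))
1/(h(y, B(2)) + 740148) = 1/(119*(-847 - 22)/(467 + 119*(-22)) + 740148) = 1/(119*(-869)/(467 - 2618) + 740148) = 1/(119*(-869)/(-2151) + 740148) = 1/(119*(-1/2151)*(-869) + 740148) = 1/(103411/2151 + 740148) = 1/(1592161759/2151) = 2151/1592161759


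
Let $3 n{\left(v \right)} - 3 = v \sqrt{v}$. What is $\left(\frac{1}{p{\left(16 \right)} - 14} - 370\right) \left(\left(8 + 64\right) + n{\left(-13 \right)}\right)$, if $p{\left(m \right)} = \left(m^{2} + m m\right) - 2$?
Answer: $- \frac{13396887}{496} + \frac{795249 i \sqrt{13}}{496} \approx -27010.0 + 5780.9 i$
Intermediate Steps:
$p{\left(m \right)} = -2 + 2 m^{2}$ ($p{\left(m \right)} = \left(m^{2} + m^{2}\right) - 2 = 2 m^{2} - 2 = -2 + 2 m^{2}$)
$n{\left(v \right)} = 1 + \frac{v^{\frac{3}{2}}}{3}$ ($n{\left(v \right)} = 1 + \frac{v \sqrt{v}}{3} = 1 + \frac{v^{\frac{3}{2}}}{3}$)
$\left(\frac{1}{p{\left(16 \right)} - 14} - 370\right) \left(\left(8 + 64\right) + n{\left(-13 \right)}\right) = \left(\frac{1}{\left(-2 + 2 \cdot 16^{2}\right) - 14} - 370\right) \left(\left(8 + 64\right) + \left(1 + \frac{\left(-13\right)^{\frac{3}{2}}}{3}\right)\right) = \left(\frac{1}{\left(-2 + 2 \cdot 256\right) - 14} - 370\right) \left(72 + \left(1 + \frac{\left(-13\right) i \sqrt{13}}{3}\right)\right) = \left(\frac{1}{\left(-2 + 512\right) - 14} - 370\right) \left(72 + \left(1 - \frac{13 i \sqrt{13}}{3}\right)\right) = \left(\frac{1}{510 - 14} - 370\right) \left(73 - \frac{13 i \sqrt{13}}{3}\right) = \left(\frac{1}{496} - 370\right) \left(73 - \frac{13 i \sqrt{13}}{3}\right) = - \frac{183519 \left(73 - \frac{13 i \sqrt{13}}{3}\right)}{496} = - \frac{13396887}{496} + \frac{795249 i \sqrt{13}}{496}$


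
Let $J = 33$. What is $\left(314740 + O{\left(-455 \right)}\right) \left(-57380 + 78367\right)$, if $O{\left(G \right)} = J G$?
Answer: $6290328575$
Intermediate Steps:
$O{\left(G \right)} = 33 G$
$\left(314740 + O{\left(-455 \right)}\right) \left(-57380 + 78367\right) = \left(314740 + 33 \left(-455\right)\right) \left(-57380 + 78367\right) = \left(314740 - 15015\right) 20987 = 299725 \cdot 20987 = 6290328575$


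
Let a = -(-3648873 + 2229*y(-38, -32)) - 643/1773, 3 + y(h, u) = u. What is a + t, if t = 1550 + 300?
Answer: 6611051831/1773 ≈ 3.7287e+6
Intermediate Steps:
y(h, u) = -3 + u
t = 1850
a = 6607771781/1773 (a = -2229/(1/((-3 - 32) - 1637)) - 643/1773 = -2229/(1/(-35 - 1637)) - 643*1/1773 = -2229/(1/(-1672)) - 643/1773 = -2229/(-1/1672) - 643/1773 = -2229*(-1672) - 643/1773 = 3726888 - 643/1773 = 6607771781/1773 ≈ 3.7269e+6)
a + t = 6607771781/1773 + 1850 = 6611051831/1773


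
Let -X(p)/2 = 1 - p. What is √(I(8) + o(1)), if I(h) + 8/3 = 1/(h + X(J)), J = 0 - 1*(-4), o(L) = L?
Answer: I*√2814/42 ≈ 1.263*I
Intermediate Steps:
J = 4 (J = 0 + 4 = 4)
X(p) = -2 + 2*p (X(p) = -2*(1 - p) = -2 + 2*p)
I(h) = -8/3 + 1/(6 + h) (I(h) = -8/3 + 1/(h + (-2 + 2*4)) = -8/3 + 1/(h + (-2 + 8)) = -8/3 + 1/(h + 6) = -8/3 + 1/(6 + h))
√(I(8) + o(1)) = √((-45 - 8*8)/(3*(6 + 8)) + 1) = √((⅓)*(-45 - 64)/14 + 1) = √((⅓)*(1/14)*(-109) + 1) = √(-109/42 + 1) = √(-67/42) = I*√2814/42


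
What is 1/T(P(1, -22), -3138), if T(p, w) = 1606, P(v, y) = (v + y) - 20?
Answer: 1/1606 ≈ 0.00062266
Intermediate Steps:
P(v, y) = -20 + v + y
1/T(P(1, -22), -3138) = 1/1606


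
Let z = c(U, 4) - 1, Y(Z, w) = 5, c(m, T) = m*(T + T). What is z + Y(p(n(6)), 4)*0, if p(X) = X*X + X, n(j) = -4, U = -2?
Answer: -17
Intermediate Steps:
c(m, T) = 2*T*m (c(m, T) = m*(2*T) = 2*T*m)
p(X) = X + X² (p(X) = X² + X = X + X²)
z = -17 (z = 2*4*(-2) - 1 = -16 - 1 = -17)
z + Y(p(n(6)), 4)*0 = -17 + 5*0 = -17 + 0 = -17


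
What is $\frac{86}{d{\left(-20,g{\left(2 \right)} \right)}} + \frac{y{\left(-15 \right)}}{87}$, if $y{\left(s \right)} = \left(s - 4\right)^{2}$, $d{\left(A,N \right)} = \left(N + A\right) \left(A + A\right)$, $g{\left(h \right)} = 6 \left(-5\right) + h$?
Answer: $\frac{116767}{27840} \approx 4.1942$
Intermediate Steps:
$g{\left(h \right)} = -30 + h$
$d{\left(A,N \right)} = 2 A \left(A + N\right)$ ($d{\left(A,N \right)} = \left(A + N\right) 2 A = 2 A \left(A + N\right)$)
$y{\left(s \right)} = \left(-4 + s\right)^{2}$
$\frac{86}{d{\left(-20,g{\left(2 \right)} \right)}} + \frac{y{\left(-15 \right)}}{87} = \frac{86}{2 \left(-20\right) \left(-20 + \left(-30 + 2\right)\right)} + \frac{\left(-4 - 15\right)^{2}}{87} = \frac{86}{2 \left(-20\right) \left(-20 - 28\right)} + \left(-19\right)^{2} \cdot \frac{1}{87} = \frac{86}{2 \left(-20\right) \left(-48\right)} + 361 \cdot \frac{1}{87} = \frac{86}{1920} + \frac{361}{87} = 86 \cdot \frac{1}{1920} + \frac{361}{87} = \frac{43}{960} + \frac{361}{87} = \frac{116767}{27840}$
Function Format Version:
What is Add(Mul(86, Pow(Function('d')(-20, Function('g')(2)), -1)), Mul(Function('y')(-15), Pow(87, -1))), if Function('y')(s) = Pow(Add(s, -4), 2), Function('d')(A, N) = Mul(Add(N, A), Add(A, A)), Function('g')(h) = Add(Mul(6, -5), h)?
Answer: Rational(116767, 27840) ≈ 4.1942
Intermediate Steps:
Function('g')(h) = Add(-30, h)
Function('d')(A, N) = Mul(2, A, Add(A, N)) (Function('d')(A, N) = Mul(Add(A, N), Mul(2, A)) = Mul(2, A, Add(A, N)))
Function('y')(s) = Pow(Add(-4, s), 2)
Add(Mul(86, Pow(Function('d')(-20, Function('g')(2)), -1)), Mul(Function('y')(-15), Pow(87, -1))) = Add(Mul(86, Pow(Mul(2, -20, Add(-20, Add(-30, 2))), -1)), Mul(Pow(Add(-4, -15), 2), Pow(87, -1))) = Add(Mul(86, Pow(Mul(2, -20, Add(-20, -28)), -1)), Mul(Pow(-19, 2), Rational(1, 87))) = Add(Mul(86, Pow(Mul(2, -20, -48), -1)), Mul(361, Rational(1, 87))) = Add(Mul(86, Pow(1920, -1)), Rational(361, 87)) = Add(Mul(86, Rational(1, 1920)), Rational(361, 87)) = Add(Rational(43, 960), Rational(361, 87)) = Rational(116767, 27840)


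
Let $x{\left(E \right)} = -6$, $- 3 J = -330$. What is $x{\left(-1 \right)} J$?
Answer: $-660$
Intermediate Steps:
$J = 110$ ($J = \left(- \frac{1}{3}\right) \left(-330\right) = 110$)
$x{\left(-1 \right)} J = \left(-6\right) 110 = -660$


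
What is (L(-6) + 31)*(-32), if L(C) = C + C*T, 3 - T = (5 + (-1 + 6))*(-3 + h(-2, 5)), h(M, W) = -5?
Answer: 15136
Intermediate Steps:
T = 83 (T = 3 - (5 + (-1 + 6))*(-3 - 5) = 3 - (5 + 5)*(-8) = 3 - 10*(-8) = 3 - 1*(-80) = 3 + 80 = 83)
L(C) = 84*C (L(C) = C + C*83 = C + 83*C = 84*C)
(L(-6) + 31)*(-32) = (84*(-6) + 31)*(-32) = (-504 + 31)*(-32) = -473*(-32) = 15136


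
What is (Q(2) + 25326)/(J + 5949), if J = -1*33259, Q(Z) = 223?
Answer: -25549/27310 ≈ -0.93552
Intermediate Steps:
J = -33259
(Q(2) + 25326)/(J + 5949) = (223 + 25326)/(-33259 + 5949) = 25549/(-27310) = 25549*(-1/27310) = -25549/27310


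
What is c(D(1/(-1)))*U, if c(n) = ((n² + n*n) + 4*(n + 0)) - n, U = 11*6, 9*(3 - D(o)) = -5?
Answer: 64064/27 ≈ 2372.7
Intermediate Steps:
D(o) = 32/9 (D(o) = 3 - ⅑*(-5) = 3 + 5/9 = 32/9)
U = 66
c(n) = 2*n² + 3*n (c(n) = ((n² + n²) + 4*n) - n = (2*n² + 4*n) - n = 2*n² + 3*n)
c(D(1/(-1)))*U = (32*(3 + 2*(32/9))/9)*66 = (32*(3 + 64/9)/9)*66 = ((32/9)*(91/9))*66 = (2912/81)*66 = 64064/27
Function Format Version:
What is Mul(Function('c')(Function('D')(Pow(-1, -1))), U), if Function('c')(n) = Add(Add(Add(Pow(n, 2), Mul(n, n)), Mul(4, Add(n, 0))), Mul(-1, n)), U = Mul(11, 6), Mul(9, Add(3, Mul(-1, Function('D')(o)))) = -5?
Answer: Rational(64064, 27) ≈ 2372.7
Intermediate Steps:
Function('D')(o) = Rational(32, 9) (Function('D')(o) = Add(3, Mul(Rational(-1, 9), -5)) = Add(3, Rational(5, 9)) = Rational(32, 9))
U = 66
Function('c')(n) = Add(Mul(2, Pow(n, 2)), Mul(3, n)) (Function('c')(n) = Add(Add(Add(Pow(n, 2), Pow(n, 2)), Mul(4, n)), Mul(-1, n)) = Add(Add(Mul(2, Pow(n, 2)), Mul(4, n)), Mul(-1, n)) = Add(Mul(2, Pow(n, 2)), Mul(3, n)))
Mul(Function('c')(Function('D')(Pow(-1, -1))), U) = Mul(Mul(Rational(32, 9), Add(3, Mul(2, Rational(32, 9)))), 66) = Mul(Mul(Rational(32, 9), Add(3, Rational(64, 9))), 66) = Mul(Mul(Rational(32, 9), Rational(91, 9)), 66) = Mul(Rational(2912, 81), 66) = Rational(64064, 27)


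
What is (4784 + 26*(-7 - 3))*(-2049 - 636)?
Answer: -12146940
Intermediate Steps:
(4784 + 26*(-7 - 3))*(-2049 - 636) = (4784 + 26*(-10))*(-2685) = (4784 - 260)*(-2685) = 4524*(-2685) = -12146940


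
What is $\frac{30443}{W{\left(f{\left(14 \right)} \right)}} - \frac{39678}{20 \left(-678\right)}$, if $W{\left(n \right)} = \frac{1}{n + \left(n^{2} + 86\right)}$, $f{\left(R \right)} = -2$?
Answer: $\frac{6054510453}{2260} \approx 2.679 \cdot 10^{6}$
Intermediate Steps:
$W{\left(n \right)} = \frac{1}{86 + n + n^{2}}$ ($W{\left(n \right)} = \frac{1}{n + \left(86 + n^{2}\right)} = \frac{1}{86 + n + n^{2}}$)
$\frac{30443}{W{\left(f{\left(14 \right)} \right)}} - \frac{39678}{20 \left(-678\right)} = \frac{30443}{\frac{1}{86 - 2 + \left(-2\right)^{2}}} - \frac{39678}{20 \left(-678\right)} = \frac{30443}{\frac{1}{86 - 2 + 4}} - \frac{39678}{-13560} = \frac{30443}{\frac{1}{88}} - - \frac{6613}{2260} = 30443 \frac{1}{\frac{1}{88}} + \frac{6613}{2260} = 30443 \cdot 88 + \frac{6613}{2260} = 2678984 + \frac{6613}{2260} = \frac{6054510453}{2260}$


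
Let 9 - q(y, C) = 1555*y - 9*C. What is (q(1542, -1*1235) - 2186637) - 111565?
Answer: -4707118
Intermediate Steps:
q(y, C) = 9 - 1555*y + 9*C (q(y, C) = 9 - (1555*y - 9*C) = 9 - (-9*C + 1555*y) = 9 + (-1555*y + 9*C) = 9 - 1555*y + 9*C)
(q(1542, -1*1235) - 2186637) - 111565 = ((9 - 1555*1542 + 9*(-1*1235)) - 2186637) - 111565 = ((9 - 2397810 + 9*(-1235)) - 2186637) - 111565 = ((9 - 2397810 - 11115) - 2186637) - 111565 = (-2408916 - 2186637) - 111565 = -4595553 - 111565 = -4707118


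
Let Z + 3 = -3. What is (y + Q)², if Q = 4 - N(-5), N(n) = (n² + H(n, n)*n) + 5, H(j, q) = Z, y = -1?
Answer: 3249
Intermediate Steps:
Z = -6 (Z = -3 - 3 = -6)
H(j, q) = -6
N(n) = 5 + n² - 6*n (N(n) = (n² - 6*n) + 5 = 5 + n² - 6*n)
Q = -56 (Q = 4 - (5 + (-5)² - 6*(-5)) = 4 - (5 + 25 + 30) = 4 - 1*60 = 4 - 60 = -56)
(y + Q)² = (-1 - 56)² = (-57)² = 3249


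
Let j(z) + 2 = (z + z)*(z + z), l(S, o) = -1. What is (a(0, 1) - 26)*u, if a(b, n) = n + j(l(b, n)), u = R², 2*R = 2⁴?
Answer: -1472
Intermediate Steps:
R = 8 (R = (½)*2⁴ = (½)*16 = 8)
j(z) = -2 + 4*z² (j(z) = -2 + (z + z)*(z + z) = -2 + (2*z)*(2*z) = -2 + 4*z²)
u = 64 (u = 8² = 64)
a(b, n) = 2 + n (a(b, n) = n + (-2 + 4*(-1)²) = n + (-2 + 4*1) = n + (-2 + 4) = n + 2 = 2 + n)
(a(0, 1) - 26)*u = ((2 + 1) - 26)*64 = (3 - 26)*64 = -23*64 = -1472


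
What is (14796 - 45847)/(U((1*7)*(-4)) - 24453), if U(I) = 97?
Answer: 31051/24356 ≈ 1.2749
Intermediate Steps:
(14796 - 45847)/(U((1*7)*(-4)) - 24453) = (14796 - 45847)/(97 - 24453) = -31051/(-24356) = -31051*(-1/24356) = 31051/24356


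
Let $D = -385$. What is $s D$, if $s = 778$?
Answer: $-299530$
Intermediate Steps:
$s D = 778 \left(-385\right) = -299530$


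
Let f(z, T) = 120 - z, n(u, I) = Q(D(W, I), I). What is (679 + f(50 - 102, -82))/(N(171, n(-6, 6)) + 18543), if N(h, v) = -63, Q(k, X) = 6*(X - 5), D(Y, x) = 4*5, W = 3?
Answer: 851/18480 ≈ 0.046050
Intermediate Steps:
D(Y, x) = 20
Q(k, X) = -30 + 6*X (Q(k, X) = 6*(-5 + X) = -30 + 6*X)
n(u, I) = -30 + 6*I
(679 + f(50 - 102, -82))/(N(171, n(-6, 6)) + 18543) = (679 + (120 - (50 - 102)))/(-63 + 18543) = (679 + (120 - 1*(-52)))/18480 = (679 + (120 + 52))*(1/18480) = (679 + 172)*(1/18480) = 851*(1/18480) = 851/18480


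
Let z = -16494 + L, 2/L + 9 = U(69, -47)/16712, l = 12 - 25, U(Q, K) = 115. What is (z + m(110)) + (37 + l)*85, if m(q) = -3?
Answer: -2172819325/150293 ≈ -14457.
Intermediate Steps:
l = -13
L = -33424/150293 (L = 2/(-9 + 115/16712) = 2/(-150293/16712) = 2*(-16712/150293) = -33424/150293 ≈ -0.22239)
z = -2478966166/150293 (z = -16494 - 33424/150293 = -2478966166/150293 ≈ -16494.)
(z + m(110)) + (37 + l)*85 = (-2478966166/150293 - 3) + (37 - 13)*85 = -2479417045/150293 + 24*85 = -2479417045/150293 + 2040 = -2172819325/150293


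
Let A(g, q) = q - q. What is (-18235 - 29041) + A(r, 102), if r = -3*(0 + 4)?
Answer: -47276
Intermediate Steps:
r = -12 (r = -3*4 = -12)
A(g, q) = 0
(-18235 - 29041) + A(r, 102) = (-18235 - 29041) + 0 = -47276 + 0 = -47276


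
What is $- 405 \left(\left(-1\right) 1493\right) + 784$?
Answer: $605449$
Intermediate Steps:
$- 405 \left(\left(-1\right) 1493\right) + 784 = \left(-405\right) \left(-1493\right) + 784 = 604665 + 784 = 605449$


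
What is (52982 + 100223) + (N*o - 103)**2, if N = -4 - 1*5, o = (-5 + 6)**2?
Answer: 165749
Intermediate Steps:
o = 1 (o = 1**2 = 1)
N = -9 (N = -4 - 5 = -9)
(52982 + 100223) + (N*o - 103)**2 = (52982 + 100223) + (-9*1 - 103)**2 = 153205 + (-9 - 103)**2 = 153205 + (-112)**2 = 153205 + 12544 = 165749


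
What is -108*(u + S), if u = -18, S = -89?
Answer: 11556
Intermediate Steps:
-108*(u + S) = -108*(-18 - 89) = -108*(-107) = 11556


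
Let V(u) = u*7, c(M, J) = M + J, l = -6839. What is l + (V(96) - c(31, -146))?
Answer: -6052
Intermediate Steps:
c(M, J) = J + M
V(u) = 7*u
l + (V(96) - c(31, -146)) = -6839 + (7*96 - (-146 + 31)) = -6839 + (672 - 1*(-115)) = -6839 + (672 + 115) = -6839 + 787 = -6052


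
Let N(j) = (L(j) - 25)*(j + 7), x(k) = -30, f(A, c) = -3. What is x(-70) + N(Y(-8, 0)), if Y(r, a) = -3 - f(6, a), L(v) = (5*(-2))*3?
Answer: -415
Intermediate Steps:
L(v) = -30 (L(v) = -10*3 = -30)
Y(r, a) = 0 (Y(r, a) = -3 - 1*(-3) = -3 + 3 = 0)
N(j) = -385 - 55*j (N(j) = (-30 - 25)*(j + 7) = -55*(7 + j) = -385 - 55*j)
x(-70) + N(Y(-8, 0)) = -30 + (-385 - 55*0) = -30 + (-385 + 0) = -30 - 385 = -415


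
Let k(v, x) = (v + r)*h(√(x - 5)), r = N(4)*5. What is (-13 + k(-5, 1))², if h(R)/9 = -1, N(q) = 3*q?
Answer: 258064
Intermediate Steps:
h(R) = -9 (h(R) = 9*(-1) = -9)
r = 60 (r = (3*4)*5 = 12*5 = 60)
k(v, x) = -540 - 9*v (k(v, x) = (v + 60)*(-9) = (60 + v)*(-9) = -540 - 9*v)
(-13 + k(-5, 1))² = (-13 + (-540 - 9*(-5)))² = (-13 + (-540 + 45))² = (-13 - 495)² = (-508)² = 258064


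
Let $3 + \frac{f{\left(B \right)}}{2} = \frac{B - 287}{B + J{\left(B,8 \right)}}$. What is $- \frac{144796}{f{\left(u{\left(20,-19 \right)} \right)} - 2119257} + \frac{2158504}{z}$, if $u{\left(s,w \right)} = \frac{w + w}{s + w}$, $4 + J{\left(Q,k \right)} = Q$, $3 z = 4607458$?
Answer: $\frac{57561607450756}{39057511311431} \approx 1.4738$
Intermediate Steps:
$z = \frac{4607458}{3}$ ($z = \frac{1}{3} \cdot 4607458 = \frac{4607458}{3} \approx 1.5358 \cdot 10^{6}$)
$J{\left(Q,k \right)} = -4 + Q$
$u{\left(s,w \right)} = \frac{2 w}{s + w}$
$f{\left(B \right)} = -6 + \frac{2 \left(-287 + B\right)}{-4 + 2 B}$ ($f{\left(B \right)} = -6 + 2 \frac{B - 287}{B + \left(-4 + B\right)} = -6 + 2 \frac{-287 + B}{-4 + 2 B} = -6 + \frac{2 \left(-287 + B\right)}{-4 + 2 B}$)
$- \frac{144796}{f{\left(u{\left(20,-19 \right)} \right)} - 2119257} + \frac{2158504}{z} = - \frac{144796}{\frac{5 \left(-55 - 2 \left(-19\right) \frac{1}{20 - 19}\right)}{-2 + 2 \left(-19\right) \frac{1}{20 - 19}} - 2119257} + \frac{2158504}{\frac{4607458}{3}} = - \frac{144796}{\frac{5 \left(-55 - 2 \left(-19\right) 1^{-1}\right)}{-2 + 2 \left(-19\right) 1^{-1}} - 2119257} + 2158504 \cdot \frac{3}{4607458} = - \frac{144796}{\frac{5 \left(-55 - 2 \left(-19\right) 1\right)}{-2 + 2 \left(-19\right) 1} - 2119257} + \frac{3237756}{2303729} = - \frac{144796}{\frac{5 \left(-55 - -38\right)}{-2 - 38} - 2119257} + \frac{3237756}{2303729} = - \frac{144796}{\frac{5 \left(-55 + 38\right)}{-40} - 2119257} + \frac{3237756}{2303729} = - \frac{144796}{5 \left(- \frac{1}{40}\right) \left(-17\right) - 2119257} + \frac{3237756}{2303729} = - \frac{144796}{\frac{17}{8} - 2119257} + \frac{3237756}{2303729} = - \frac{144796}{- \frac{16954039}{8}} + \frac{3237756}{2303729} = \left(-144796\right) \left(- \frac{8}{16954039}\right) + \frac{3237756}{2303729} = \frac{1158368}{16954039} + \frac{3237756}{2303729} = \frac{57561607450756}{39057511311431}$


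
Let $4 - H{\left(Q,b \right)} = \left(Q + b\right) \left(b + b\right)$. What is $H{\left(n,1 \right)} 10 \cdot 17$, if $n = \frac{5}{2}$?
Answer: $-510$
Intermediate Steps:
$n = \frac{5}{2}$ ($n = 5 \cdot \frac{1}{2} = \frac{5}{2} \approx 2.5$)
$H{\left(Q,b \right)} = 4 - 2 b \left(Q + b\right)$ ($H{\left(Q,b \right)} = 4 - \left(Q + b\right) \left(b + b\right) = 4 - \left(Q + b\right) 2 b = 4 - 2 b \left(Q + b\right)$)
$H{\left(n,1 \right)} 10 \cdot 17 = \left(4 - 2 \cdot 1^{2} - 5 \cdot 1\right) 10 \cdot 17 = \left(4 - 2 - 5\right) 10 \cdot 17 = \left(-3\right) 10 \cdot 17 = \left(-30\right) 17 = -510$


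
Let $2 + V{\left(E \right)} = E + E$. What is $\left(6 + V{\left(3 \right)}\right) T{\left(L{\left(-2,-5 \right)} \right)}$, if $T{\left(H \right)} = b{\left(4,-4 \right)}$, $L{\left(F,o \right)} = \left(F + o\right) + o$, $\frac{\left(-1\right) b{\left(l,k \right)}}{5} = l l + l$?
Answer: $-1000$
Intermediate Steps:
$V{\left(E \right)} = -2 + 2 E$ ($V{\left(E \right)} = -2 + \left(E + E\right) = -2 + 2 E$)
$b{\left(l,k \right)} = - 5 l - 5 l^{2}$ ($b{\left(l,k \right)} = - 5 \left(l l + l\right) = - 5 \left(l^{2} + l\right) = - 5 \left(l + l^{2}\right) = - 5 l - 5 l^{2}$)
$L{\left(F,o \right)} = F + 2 o$
$T{\left(H \right)} = -100$ ($T{\left(H \right)} = \left(-5\right) 4 \left(1 + 4\right) = \left(-5\right) 4 \cdot 5 = -100$)
$\left(6 + V{\left(3 \right)}\right) T{\left(L{\left(-2,-5 \right)} \right)} = \left(6 + \left(-2 + 2 \cdot 3\right)\right) \left(-100\right) = \left(6 + \left(-2 + 6\right)\right) \left(-100\right) = \left(6 + 4\right) \left(-100\right) = 10 \left(-100\right) = -1000$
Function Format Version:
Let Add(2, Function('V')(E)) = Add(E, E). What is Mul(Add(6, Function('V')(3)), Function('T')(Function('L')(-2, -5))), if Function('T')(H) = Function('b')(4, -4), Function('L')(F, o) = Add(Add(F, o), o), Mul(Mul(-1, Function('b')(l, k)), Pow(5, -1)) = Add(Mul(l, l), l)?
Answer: -1000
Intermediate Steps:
Function('V')(E) = Add(-2, Mul(2, E)) (Function('V')(E) = Add(-2, Add(E, E)) = Add(-2, Mul(2, E)))
Function('b')(l, k) = Add(Mul(-5, l), Mul(-5, Pow(l, 2))) (Function('b')(l, k) = Mul(-5, Add(Mul(l, l), l)) = Mul(-5, Add(Pow(l, 2), l)) = Mul(-5, Add(l, Pow(l, 2))) = Add(Mul(-5, l), Mul(-5, Pow(l, 2))))
Function('L')(F, o) = Add(F, Mul(2, o))
Function('T')(H) = -100 (Function('T')(H) = Mul(-5, 4, Add(1, 4)) = Mul(-5, 4, 5) = -100)
Mul(Add(6, Function('V')(3)), Function('T')(Function('L')(-2, -5))) = Mul(Add(6, Add(-2, Mul(2, 3))), -100) = Mul(Add(6, Add(-2, 6)), -100) = Mul(Add(6, 4), -100) = Mul(10, -100) = -1000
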